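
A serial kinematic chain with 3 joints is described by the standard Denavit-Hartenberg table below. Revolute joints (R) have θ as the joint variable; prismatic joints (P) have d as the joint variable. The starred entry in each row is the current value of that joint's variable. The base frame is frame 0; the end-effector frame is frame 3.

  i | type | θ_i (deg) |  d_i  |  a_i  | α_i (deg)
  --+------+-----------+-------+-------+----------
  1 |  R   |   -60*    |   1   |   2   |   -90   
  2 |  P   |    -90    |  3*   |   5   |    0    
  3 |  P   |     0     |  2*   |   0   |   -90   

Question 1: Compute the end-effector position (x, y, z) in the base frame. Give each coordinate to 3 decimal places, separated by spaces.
5.330 0.768 6.000

after link 1: o_1 = (1.0000, -1.7321, 1.0000)
after link 2: o_2 = (3.5981, -0.2321, 6.0000)
after link 3: o_3 = (5.3301, 0.7679, 6.0000)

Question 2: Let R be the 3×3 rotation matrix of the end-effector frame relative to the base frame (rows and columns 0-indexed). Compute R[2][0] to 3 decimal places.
End-effector x-axis (col 0 of R) = (-0.0000,-0.0000,1.0000)
R[2][0] = 1.0000

1.000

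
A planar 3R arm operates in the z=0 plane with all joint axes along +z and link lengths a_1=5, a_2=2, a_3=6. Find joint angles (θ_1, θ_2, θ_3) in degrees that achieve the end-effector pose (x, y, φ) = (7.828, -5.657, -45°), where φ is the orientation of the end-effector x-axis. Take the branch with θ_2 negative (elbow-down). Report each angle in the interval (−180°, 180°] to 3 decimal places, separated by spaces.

wrist centre = target − a_3·(cos φ, sin φ) = (3.5854, -1.4144)
cos θ_2 = (14.8552−5²−2²)/(2·5·2) = -0.7072; θ_2 = -135.0107° (elbow-down)
β = atan2(-1.4144,3.5854) = -21.5283°; ψ = atan2(-1.4139,3.5855) = -21.5218°
θ_1 = β − ψ = -0.0066°
θ_3 = φ − θ_1 − θ_2 = 90.0173° (wrapped to (-180°,180°])

-0.007 -135.011 90.017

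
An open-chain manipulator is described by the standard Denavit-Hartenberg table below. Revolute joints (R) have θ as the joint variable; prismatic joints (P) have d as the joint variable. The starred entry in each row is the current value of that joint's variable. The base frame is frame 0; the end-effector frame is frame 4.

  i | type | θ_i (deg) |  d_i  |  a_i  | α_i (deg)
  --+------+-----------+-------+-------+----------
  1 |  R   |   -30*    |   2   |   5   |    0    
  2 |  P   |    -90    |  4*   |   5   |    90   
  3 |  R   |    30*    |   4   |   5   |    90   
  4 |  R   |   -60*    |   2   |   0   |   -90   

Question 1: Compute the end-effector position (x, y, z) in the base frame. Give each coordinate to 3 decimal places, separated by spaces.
-4.299 -9.446 6.768

after link 1: o_1 = (4.3301, -2.5000, 2.0000)
after link 2: o_2 = (1.8301, -6.8301, 6.0000)
after link 3: o_3 = (-3.7990, -8.5801, 8.5000)
after link 4: o_4 = (-4.2990, -9.4462, 6.7679)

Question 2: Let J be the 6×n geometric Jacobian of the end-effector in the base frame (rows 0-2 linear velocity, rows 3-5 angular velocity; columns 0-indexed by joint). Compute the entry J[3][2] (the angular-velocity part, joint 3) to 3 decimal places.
-0.866

axis z_2 = (-0.8660,0.5000,0.0000); lever o_n−o_2 = (-6.1292,-2.6160,0.7679)
cross product → J_v[:, 2] = (0.3840,0.6651,5.3301)
J_ω[:, 2] = z_2
entry J[3][2] = -0.8660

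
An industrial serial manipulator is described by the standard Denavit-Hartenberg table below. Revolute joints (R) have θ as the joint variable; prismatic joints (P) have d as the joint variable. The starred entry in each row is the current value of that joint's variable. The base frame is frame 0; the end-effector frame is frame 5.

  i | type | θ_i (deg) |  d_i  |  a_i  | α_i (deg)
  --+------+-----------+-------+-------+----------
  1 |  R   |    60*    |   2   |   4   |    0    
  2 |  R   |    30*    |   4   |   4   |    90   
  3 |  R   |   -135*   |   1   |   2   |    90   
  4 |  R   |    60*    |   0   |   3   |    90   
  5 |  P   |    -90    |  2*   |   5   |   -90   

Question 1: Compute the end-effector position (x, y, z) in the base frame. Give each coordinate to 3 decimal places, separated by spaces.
4.598 7.300 -1.235

after link 1: o_1 = (2.0000, 3.4641, 2.0000)
after link 2: o_2 = (2.0000, 7.4641, 6.0000)
after link 3: o_3 = (3.0000, 6.0499, 4.5858)
after link 4: o_4 = (5.5981, 4.9892, 3.5251)
after link 5: o_5 = (4.5981, 7.3000, -1.2352)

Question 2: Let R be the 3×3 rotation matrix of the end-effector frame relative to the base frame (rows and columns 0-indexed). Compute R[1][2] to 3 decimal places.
End-effector z-axis (col 2 of R) = (0.8660,-0.3536,-0.3536)
R[1][2] = -0.3536

-0.354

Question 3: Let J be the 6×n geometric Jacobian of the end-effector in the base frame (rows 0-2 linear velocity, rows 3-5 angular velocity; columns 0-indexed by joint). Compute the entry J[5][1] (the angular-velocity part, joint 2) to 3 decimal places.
1.000

axis z_1 = (0.0000,0.0000,1.0000); lever o_n−o_1 = (2.5981,3.8359,-3.2352)
cross product → J_v[:, 1] = (-3.8359,2.5981,0.0000)
J_ω[:, 1] = z_1
entry J[5][1] = 1.0000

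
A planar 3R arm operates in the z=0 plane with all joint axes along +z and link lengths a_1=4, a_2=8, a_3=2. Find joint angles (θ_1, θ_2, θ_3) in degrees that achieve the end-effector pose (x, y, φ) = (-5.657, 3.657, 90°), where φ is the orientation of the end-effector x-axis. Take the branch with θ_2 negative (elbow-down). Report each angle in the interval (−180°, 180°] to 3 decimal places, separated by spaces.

wrist centre = target − a_3·(cos φ, sin φ) = (-5.6570, 1.6570)
cos θ_2 = (34.7473−4²−8²)/(2·4·8) = -0.7071; θ_2 = -134.9973° (elbow-down)
β = atan2(1.6570,-5.6570) = 163.6741°; ψ = atan2(-5.6571,-1.6566) = -106.3217°
θ_1 = β − ψ = 269.9958°
θ_3 = φ − θ_1 − θ_2 = -44.9985° (wrapped to (-180°,180°])

-90.004 -134.997 -44.999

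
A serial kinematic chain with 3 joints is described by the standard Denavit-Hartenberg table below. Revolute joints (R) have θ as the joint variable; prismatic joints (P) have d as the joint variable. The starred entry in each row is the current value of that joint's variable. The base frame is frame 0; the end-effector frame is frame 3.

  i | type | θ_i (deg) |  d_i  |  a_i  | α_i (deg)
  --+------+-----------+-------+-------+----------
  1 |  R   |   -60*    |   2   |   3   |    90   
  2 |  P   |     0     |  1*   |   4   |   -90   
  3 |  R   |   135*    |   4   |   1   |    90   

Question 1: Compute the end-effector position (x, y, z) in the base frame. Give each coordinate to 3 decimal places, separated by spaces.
2.893 -5.596 6.000

after link 1: o_1 = (1.5000, -2.5981, 2.0000)
after link 2: o_2 = (2.6340, -6.5622, 2.0000)
after link 3: o_3 = (2.8928, -5.5963, 6.0000)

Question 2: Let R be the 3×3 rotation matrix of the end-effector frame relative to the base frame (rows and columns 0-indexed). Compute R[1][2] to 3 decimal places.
End-effector z-axis (col 2 of R) = (0.9659,-0.2588,0.0000)
R[1][2] = -0.2588

-0.259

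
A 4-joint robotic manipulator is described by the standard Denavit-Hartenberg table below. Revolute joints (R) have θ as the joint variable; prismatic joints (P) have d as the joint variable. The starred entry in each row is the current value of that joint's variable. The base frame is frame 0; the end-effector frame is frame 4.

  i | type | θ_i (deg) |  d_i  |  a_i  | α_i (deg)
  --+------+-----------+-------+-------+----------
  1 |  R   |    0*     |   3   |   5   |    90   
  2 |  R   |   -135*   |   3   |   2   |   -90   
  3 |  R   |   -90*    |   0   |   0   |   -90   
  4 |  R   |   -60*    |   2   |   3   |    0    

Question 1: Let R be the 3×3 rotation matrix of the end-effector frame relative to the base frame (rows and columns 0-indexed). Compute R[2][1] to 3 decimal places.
0.354

End-effector y-axis (col 1 of R) = (-0.3536,-0.8660,0.3536)
R[2][1] = 0.3536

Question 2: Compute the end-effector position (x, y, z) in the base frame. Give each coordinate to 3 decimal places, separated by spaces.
after link 1: o_1 = (5.0000, 0.0000, 3.0000)
after link 2: o_2 = (3.5858, -3.0000, 1.5858)
after link 3: o_3 = (3.5858, -3.0000, 1.5858)
after link 4: o_4 = (4.0087, -4.5000, -1.6655)

4.009 -4.500 -1.666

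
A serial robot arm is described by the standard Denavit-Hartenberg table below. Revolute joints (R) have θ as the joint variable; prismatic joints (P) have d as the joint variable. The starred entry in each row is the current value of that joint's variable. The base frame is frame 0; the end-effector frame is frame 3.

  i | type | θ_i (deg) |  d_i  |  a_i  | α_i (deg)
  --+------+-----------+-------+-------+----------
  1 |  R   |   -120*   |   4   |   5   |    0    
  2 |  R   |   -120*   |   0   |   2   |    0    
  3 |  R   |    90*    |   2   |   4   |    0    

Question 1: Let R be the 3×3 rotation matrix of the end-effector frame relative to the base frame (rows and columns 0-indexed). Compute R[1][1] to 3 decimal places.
-0.866

End-effector y-axis (col 1 of R) = (0.5000,-0.8660,0.0000)
R[1][1] = -0.8660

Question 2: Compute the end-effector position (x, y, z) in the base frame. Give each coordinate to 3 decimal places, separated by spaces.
after link 1: o_1 = (-2.5000, -4.3301, 4.0000)
after link 2: o_2 = (-3.5000, -2.5981, 4.0000)
after link 3: o_3 = (-6.9641, -4.5981, 6.0000)

-6.964 -4.598 6.000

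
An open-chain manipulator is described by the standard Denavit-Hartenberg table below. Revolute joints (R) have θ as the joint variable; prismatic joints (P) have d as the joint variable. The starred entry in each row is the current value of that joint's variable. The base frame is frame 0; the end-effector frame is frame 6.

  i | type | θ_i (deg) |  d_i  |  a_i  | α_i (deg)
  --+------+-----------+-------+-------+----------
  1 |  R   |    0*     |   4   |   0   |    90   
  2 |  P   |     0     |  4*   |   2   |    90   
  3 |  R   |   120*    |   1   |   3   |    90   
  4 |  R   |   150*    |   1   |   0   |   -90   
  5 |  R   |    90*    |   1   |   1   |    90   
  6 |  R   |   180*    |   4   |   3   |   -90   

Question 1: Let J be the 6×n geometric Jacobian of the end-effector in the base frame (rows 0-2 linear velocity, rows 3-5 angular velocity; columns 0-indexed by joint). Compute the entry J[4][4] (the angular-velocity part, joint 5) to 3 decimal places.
0.433

axis z_4 = (0.2500,0.4330,0.8660); lever o_n−o_4 = (3.7141,2.4330,-1.1340)
cross product → J_v[:, 4] = (-2.5981,3.5000,-1.0000)
J_ω[:, 4] = z_4
entry J[4][4] = 0.4330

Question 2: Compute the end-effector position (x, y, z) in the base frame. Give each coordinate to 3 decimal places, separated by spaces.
after link 1: o_1 = (0.0000, 0.0000, 4.0000)
after link 2: o_2 = (2.0000, -4.0000, 4.0000)
after link 3: o_3 = (0.5000, -6.5981, 3.0000)
after link 4: o_4 = (1.3660, -7.0981, 3.0000)
after link 5: o_5 = (0.7500, -6.1651, 3.8660)
after link 6: o_6 = (5.0801, -4.6651, 1.8660)

5.080 -4.665 1.866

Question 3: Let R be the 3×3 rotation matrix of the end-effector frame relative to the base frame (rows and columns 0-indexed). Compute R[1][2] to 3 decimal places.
-0.433

End-effector z-axis (col 2 of R) = (-0.2500,-0.4330,-0.8660)
R[1][2] = -0.4330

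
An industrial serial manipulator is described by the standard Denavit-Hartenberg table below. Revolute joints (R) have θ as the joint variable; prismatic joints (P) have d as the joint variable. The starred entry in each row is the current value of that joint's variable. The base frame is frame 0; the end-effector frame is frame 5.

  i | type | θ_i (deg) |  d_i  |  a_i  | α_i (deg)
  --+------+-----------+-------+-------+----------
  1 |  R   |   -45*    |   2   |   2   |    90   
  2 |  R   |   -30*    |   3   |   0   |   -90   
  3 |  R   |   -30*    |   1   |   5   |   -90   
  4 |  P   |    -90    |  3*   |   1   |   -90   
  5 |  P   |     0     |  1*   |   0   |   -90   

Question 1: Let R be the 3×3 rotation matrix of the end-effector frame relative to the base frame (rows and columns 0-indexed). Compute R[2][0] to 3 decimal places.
0.866

End-effector x-axis (col 0 of R) = (0.3536,-0.3536,0.8660)
R[2][0] = 0.8660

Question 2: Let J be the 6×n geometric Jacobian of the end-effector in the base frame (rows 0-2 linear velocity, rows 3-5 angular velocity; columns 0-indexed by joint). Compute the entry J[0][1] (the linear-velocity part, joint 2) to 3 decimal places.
1.143

axis z_1 = (-0.7071,-0.7071,0.0000); lever o_n−o_1 = (2.4021,-7.2132,-1.6160)
cross product → J_v[:, 1] = (1.1427,-1.1427,6.7990)
J_ω[:, 1] = z_1
entry J[0][1] = 1.1427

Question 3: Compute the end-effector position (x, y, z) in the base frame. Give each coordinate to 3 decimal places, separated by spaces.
3.816 -8.627 0.384

after link 1: o_1 = (1.4142, -1.4142, 2.0000)
after link 2: o_2 = (-0.7071, -3.5355, 2.0000)
after link 3: o_3 = (0.5303, -8.3085, 0.7010)
after link 4: o_4 = (3.6396, -7.7435, 0.8170)
after link 5: o_5 = (3.8163, -8.6274, 0.3840)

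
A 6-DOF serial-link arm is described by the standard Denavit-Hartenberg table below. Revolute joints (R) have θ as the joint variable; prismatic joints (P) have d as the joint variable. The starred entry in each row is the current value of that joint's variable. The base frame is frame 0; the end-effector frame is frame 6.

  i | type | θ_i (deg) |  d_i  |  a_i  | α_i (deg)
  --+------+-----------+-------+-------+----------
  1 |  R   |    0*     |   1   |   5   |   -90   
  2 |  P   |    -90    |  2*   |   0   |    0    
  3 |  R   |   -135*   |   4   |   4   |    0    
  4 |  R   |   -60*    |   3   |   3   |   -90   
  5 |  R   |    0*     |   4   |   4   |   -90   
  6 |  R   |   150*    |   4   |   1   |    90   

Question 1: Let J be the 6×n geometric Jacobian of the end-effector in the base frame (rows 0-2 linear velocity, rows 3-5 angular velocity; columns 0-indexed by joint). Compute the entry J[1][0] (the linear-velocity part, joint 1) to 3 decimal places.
axis z_0 = ẑ; lever o_n−o_0 = (0.3784,5.0000,-8.6593)
cross product → J_v[:, 0] = (-5.0000,0.3784,0.0000)
J_ω[:, 0] = z_0
entry J[1][0] = 0.3784

0.378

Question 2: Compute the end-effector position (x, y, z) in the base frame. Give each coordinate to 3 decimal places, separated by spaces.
after link 1: o_1 = (5.0000, 0.0000, 1.0000)
after link 2: o_2 = (5.0000, 2.0000, 1.0000)
after link 3: o_3 = (2.1716, 6.0000, -1.8284)
after link 4: o_4 = (2.9480, 9.0000, -4.7262)
after link 5: o_5 = (0.1196, 9.0000, -9.6252)
after link 6: o_6 = (0.3784, 5.0000, -8.6593)

0.378 5.000 -8.659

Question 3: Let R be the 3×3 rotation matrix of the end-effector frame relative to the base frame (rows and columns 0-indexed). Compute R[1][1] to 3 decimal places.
End-effector y-axis (col 1 of R) = (-0.0000,-1.0000,-0.0000)
R[1][1] = -1.0000

-1.000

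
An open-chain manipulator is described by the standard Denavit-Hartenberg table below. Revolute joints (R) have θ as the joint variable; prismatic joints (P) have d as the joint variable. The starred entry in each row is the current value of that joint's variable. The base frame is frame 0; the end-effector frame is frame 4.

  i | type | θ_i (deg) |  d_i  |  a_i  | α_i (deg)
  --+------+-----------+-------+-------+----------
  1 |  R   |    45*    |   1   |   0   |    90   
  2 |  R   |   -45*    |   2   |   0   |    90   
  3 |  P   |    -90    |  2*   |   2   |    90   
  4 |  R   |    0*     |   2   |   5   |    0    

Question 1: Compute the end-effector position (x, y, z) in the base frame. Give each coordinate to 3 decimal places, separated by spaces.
after link 1: o_1 = (0.0000, 0.0000, 1.0000)
after link 2: o_2 = (1.4142, -1.4142, 1.0000)
after link 3: o_3 = (-1.0000, -1.0000, -0.4142)
after link 4: o_4 = (-5.5355, 1.5355, 1.0000)

-5.536 1.536 1.000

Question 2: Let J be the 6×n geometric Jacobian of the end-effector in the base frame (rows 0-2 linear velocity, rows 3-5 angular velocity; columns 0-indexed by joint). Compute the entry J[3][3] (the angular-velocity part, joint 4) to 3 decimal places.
axis z_3 = (-0.5000,-0.5000,0.7071); lever o_n−o_3 = (-4.5355,2.5355,1.4142)
cross product → J_v[:, 3] = (-2.5000,-2.5000,-3.5355)
J_ω[:, 3] = z_3
entry J[3][3] = -0.5000

-0.500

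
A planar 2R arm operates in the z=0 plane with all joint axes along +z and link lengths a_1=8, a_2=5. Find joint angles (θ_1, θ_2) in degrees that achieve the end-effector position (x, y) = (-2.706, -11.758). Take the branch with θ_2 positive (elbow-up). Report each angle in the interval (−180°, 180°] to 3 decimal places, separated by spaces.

-119.999 44.995

cos θ_2 = (145.5730−8²−5²)/(2·8·5) = 0.7072; θ_2 = 44.9955° (elbow-up)
β = atan2(-11.7580,-2.7060) = -102.9604°; ψ = atan2(3.5353,11.5358) = 17.0382°
θ_1 = β − ψ = -119.9986°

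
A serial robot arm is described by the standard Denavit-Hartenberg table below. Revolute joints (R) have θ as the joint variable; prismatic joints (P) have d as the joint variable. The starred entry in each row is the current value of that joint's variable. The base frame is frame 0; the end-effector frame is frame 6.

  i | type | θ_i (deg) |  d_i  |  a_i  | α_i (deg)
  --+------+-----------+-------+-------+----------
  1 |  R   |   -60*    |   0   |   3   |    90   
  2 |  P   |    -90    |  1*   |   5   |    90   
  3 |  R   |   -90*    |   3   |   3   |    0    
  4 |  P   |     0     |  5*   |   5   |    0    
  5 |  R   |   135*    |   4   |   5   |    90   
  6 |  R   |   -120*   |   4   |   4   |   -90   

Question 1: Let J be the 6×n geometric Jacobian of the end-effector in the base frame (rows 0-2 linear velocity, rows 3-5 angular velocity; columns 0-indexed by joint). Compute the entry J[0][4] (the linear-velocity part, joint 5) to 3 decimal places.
-4.287

axis z_4 = (-0.5000,0.8660,-0.0000); lever o_n−o_4 = (0.3444,0.8177,-4.9497)
cross product → J_v[:, 4] = (-4.2866,-2.4749,-0.7071)
J_ω[:, 4] = z_4
entry J[0][4] = -4.2866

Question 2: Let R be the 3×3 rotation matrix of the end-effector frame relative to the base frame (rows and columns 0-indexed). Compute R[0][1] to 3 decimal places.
-0.612

End-effector y-axis (col 1 of R) = (-0.6124,-0.3536,0.7071)
R[0][1] = -0.6124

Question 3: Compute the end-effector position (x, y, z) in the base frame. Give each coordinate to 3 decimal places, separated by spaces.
after link 1: o_1 = (1.5000, -2.5981, 0.0000)
after link 2: o_2 = (0.6340, -3.0981, -5.0000)
after link 3: o_3 = (1.7321, 1.0000, -5.0000)
after link 4: o_4 = (3.5622, 7.8301, -5.0000)
after link 5: o_5 = (-1.4997, 9.5265, -8.5355)
after link 6: o_6 = (3.9066, 8.6478, -9.9497)

3.907 8.648 -9.950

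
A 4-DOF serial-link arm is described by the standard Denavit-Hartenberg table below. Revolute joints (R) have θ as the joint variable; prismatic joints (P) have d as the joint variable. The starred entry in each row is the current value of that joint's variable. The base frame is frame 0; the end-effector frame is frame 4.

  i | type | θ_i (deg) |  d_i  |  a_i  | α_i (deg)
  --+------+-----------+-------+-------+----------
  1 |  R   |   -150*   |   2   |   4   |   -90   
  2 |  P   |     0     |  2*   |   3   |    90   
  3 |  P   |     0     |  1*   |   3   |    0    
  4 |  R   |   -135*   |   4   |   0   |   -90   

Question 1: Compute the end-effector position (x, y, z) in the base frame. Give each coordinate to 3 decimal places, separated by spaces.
after link 1: o_1 = (-3.4641, -2.0000, 2.0000)
after link 2: o_2 = (-5.0622, -5.2321, 2.0000)
after link 3: o_3 = (-7.6603, -6.7321, 3.0000)
after link 4: o_4 = (-7.6603, -6.7321, 7.0000)

-7.660 -6.732 7.000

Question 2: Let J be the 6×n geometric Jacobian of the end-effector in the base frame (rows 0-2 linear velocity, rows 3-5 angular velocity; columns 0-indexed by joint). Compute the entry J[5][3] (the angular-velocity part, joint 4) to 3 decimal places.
1.000

axis z_3 = (0.0000,0.0000,1.0000); lever o_n−o_3 = (0.0000,0.0000,4.0000)
cross product → J_v[:, 3] = (0.0000,0.0000,0.0000)
J_ω[:, 3] = z_3
entry J[5][3] = 1.0000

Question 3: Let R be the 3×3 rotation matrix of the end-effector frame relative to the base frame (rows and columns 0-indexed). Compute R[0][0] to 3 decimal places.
End-effector x-axis (col 0 of R) = (0.2588,0.9659,0.0000)
R[0][0] = 0.2588

0.259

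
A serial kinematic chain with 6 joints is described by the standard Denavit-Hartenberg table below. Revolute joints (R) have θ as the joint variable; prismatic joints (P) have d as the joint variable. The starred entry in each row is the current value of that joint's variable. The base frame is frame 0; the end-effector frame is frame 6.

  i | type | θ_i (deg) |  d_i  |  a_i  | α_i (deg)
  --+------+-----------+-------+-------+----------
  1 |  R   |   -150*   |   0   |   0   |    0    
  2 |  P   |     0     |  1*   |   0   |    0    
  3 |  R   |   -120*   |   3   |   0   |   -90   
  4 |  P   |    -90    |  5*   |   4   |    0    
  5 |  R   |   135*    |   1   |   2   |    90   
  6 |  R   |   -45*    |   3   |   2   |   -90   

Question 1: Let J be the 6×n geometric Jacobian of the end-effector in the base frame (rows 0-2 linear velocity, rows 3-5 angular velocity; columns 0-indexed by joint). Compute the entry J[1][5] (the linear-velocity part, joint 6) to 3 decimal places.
axis z_5 = (-0.0000,0.7071,0.7071); lever o_n−o_5 = (1.4142,3.1213,1.1213)
cross product → J_v[:, 5] = (-1.4142,1.0000,-1.0000)
J_ω[:, 5] = z_5
entry J[1][5] = 1.0000

1.000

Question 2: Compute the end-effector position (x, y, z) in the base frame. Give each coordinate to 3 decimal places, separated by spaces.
after link 1: o_1 = (0.0000, 0.0000, 0.0000)
after link 2: o_2 = (0.0000, 0.0000, 1.0000)
after link 3: o_3 = (0.0000, 0.0000, 4.0000)
after link 4: o_4 = (-5.0000, -0.0000, 8.0000)
after link 5: o_5 = (-6.0000, 1.4142, 6.5858)
after link 6: o_6 = (-4.5858, 4.5355, 7.7071)

-4.586 4.536 7.707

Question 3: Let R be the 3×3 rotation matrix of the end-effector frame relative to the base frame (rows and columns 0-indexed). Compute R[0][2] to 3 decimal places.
End-effector z-axis (col 2 of R) = (-0.7071,0.5000,-0.5000)
R[0][2] = -0.7071

-0.707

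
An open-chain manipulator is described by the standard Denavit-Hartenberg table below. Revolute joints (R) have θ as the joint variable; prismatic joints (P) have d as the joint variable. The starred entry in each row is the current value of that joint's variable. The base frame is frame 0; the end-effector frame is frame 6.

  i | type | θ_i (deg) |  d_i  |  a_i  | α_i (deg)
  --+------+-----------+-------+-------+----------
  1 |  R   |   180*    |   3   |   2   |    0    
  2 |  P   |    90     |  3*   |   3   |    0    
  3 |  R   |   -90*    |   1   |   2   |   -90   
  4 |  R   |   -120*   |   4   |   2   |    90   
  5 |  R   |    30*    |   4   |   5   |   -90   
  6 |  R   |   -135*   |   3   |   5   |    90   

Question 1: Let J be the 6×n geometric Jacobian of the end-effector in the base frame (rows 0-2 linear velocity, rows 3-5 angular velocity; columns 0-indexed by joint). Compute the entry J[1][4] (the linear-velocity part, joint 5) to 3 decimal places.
0.232

axis z_4 = (0.8660,-0.0000,-0.5000); lever o_n−o_4 = (6.4101,-3.3303,-3.9685)
cross product → J_v[:, 4] = (-1.6652,0.2317,-2.8841)
J_ω[:, 4] = z_4
entry J[1][4] = 0.2317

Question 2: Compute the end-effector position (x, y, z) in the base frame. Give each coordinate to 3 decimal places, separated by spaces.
3.410 -10.330 4.764

after link 1: o_1 = (-2.0000, 0.0000, 3.0000)
after link 2: o_2 = (-2.0000, -3.0000, 6.0000)
after link 3: o_3 = (-4.0000, -3.0000, 7.0000)
after link 4: o_4 = (-3.0000, -7.0000, 8.7321)
after link 5: o_5 = (2.6292, -9.5000, 10.4821)
after link 6: o_6 = (3.4101, -10.3303, 4.7636)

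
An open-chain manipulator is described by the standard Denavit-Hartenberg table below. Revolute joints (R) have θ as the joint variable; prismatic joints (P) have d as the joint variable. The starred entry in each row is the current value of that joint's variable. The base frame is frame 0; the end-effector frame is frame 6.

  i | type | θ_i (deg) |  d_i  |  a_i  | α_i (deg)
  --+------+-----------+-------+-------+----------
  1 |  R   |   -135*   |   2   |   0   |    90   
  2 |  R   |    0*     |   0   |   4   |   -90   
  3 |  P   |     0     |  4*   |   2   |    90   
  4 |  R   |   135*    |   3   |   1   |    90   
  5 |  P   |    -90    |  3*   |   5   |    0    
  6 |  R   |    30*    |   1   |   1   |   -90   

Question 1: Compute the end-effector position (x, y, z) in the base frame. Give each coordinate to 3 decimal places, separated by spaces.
-3.466 -7.519 9.889

after link 1: o_1 = (0.0000, 0.0000, 2.0000)
after link 2: o_2 = (-2.8284, -2.8284, 2.0000)
after link 3: o_3 = (-4.2426, -4.2426, 6.0000)
after link 4: o_4 = (-5.8640, -1.6213, 6.7071)
after link 5: o_5 = (-3.8284, -6.6569, 8.8284)
after link 6: o_6 = (-3.4661, -7.5192, 9.8891)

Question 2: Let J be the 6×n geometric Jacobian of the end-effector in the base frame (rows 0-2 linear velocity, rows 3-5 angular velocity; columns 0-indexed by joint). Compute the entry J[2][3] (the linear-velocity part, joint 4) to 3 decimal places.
axis z_3 = (-0.7071,0.7071,0.0000); lever o_n−o_3 = (0.7766,-3.2766,3.8891)
cross product → J_v[:, 3] = (2.7500,2.7500,1.7678)
J_ω[:, 3] = z_3
entry J[2][3] = 1.7678

1.768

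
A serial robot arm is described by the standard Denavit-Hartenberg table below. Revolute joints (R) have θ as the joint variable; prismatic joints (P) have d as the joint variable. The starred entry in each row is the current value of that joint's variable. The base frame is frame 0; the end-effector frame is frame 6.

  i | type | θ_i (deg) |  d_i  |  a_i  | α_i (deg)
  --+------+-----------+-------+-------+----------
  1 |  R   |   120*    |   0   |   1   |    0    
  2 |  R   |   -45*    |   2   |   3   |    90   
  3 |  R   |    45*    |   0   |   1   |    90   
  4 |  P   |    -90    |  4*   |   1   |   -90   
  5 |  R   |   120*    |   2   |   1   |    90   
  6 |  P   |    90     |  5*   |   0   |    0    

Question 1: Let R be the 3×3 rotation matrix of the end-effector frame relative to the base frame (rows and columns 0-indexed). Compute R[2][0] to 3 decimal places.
0.707

End-effector x-axis (col 0 of R) = (0.1830,0.6830,0.7071)
R[2][0] = 0.7071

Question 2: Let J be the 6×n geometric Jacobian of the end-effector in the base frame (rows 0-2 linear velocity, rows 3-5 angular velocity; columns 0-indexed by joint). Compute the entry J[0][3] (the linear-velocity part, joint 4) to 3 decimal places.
prismatic axis z_3 = (0.1830,0.6830,-0.7071)
J_v[:, 3] = z_3; J_ω[:, 3] = (0,0,0)
entry J[0][3] = 0.1830

0.183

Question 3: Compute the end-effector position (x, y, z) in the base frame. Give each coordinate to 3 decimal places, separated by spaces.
-3.724 7.496 3.673

after link 1: o_1 = (-0.5000, 0.8660, 0.0000)
after link 2: o_2 = (0.2765, 3.7638, 2.0000)
after link 3: o_3 = (0.4595, 4.4468, 2.7071)
after link 4: o_4 = (0.2256, 7.4377, -0.1213)
after link 5: o_5 = (0.9161, 8.0828, 1.9053)
after link 6: o_6 = (-3.7240, 7.4960, 3.6730)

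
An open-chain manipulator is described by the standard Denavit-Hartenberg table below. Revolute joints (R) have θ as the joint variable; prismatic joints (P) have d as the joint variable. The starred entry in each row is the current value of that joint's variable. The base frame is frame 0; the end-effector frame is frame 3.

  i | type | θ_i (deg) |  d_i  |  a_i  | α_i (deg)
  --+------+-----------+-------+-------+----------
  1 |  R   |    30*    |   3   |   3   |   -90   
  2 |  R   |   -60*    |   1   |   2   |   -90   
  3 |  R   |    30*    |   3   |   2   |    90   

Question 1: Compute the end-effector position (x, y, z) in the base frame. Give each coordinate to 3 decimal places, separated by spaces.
after link 1: o_1 = (2.5981, 1.5000, 3.0000)
after link 2: o_2 = (2.9641, 2.8660, 4.7321)
after link 3: o_3 = (6.4641, 3.7321, 4.7321)

6.464 3.732 4.732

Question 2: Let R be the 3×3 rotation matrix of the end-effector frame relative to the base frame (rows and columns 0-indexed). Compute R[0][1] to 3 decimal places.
0.750

End-effector y-axis (col 1 of R) = (0.7500,0.4330,-0.5000)
R[0][1] = 0.7500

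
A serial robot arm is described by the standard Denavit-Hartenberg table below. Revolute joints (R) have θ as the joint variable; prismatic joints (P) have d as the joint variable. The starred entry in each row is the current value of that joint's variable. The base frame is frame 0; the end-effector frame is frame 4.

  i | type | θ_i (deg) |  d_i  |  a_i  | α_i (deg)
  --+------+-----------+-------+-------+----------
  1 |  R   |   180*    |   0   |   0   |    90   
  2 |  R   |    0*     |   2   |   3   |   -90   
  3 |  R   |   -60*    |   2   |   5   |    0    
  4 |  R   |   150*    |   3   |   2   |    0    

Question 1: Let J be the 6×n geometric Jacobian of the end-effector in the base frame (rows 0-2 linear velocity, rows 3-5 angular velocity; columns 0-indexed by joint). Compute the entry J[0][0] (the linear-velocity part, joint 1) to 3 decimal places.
-4.330

axis z_0 = ẑ; lever o_n−o_0 = (-5.5000,4.3301,5.0000)
cross product → J_v[:, 0] = (-4.3301,-5.5000,0.0000)
J_ω[:, 0] = z_0
entry J[0][0] = -4.3301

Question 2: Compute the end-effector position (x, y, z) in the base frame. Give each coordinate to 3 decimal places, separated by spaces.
-5.500 4.330 5.000

after link 1: o_1 = (0.0000, 0.0000, 0.0000)
after link 2: o_2 = (-3.0000, 2.0000, 0.0000)
after link 3: o_3 = (-5.5000, 6.3301, 2.0000)
after link 4: o_4 = (-5.5000, 4.3301, 5.0000)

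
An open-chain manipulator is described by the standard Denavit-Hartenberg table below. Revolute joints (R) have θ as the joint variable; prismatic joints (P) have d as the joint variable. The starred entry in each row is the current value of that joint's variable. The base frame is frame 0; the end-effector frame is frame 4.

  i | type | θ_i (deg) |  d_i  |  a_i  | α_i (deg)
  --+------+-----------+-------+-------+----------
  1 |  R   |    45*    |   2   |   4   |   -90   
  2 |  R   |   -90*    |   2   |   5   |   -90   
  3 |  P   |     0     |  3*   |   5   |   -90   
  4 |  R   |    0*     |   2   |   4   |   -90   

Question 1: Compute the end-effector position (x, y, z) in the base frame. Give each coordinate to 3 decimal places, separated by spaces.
4.950 4.950 16.000

after link 1: o_1 = (2.8284, 2.8284, 2.0000)
after link 2: o_2 = (1.4142, 4.2426, 7.0000)
after link 3: o_3 = (3.5355, 6.3640, 12.0000)
after link 4: o_4 = (4.9497, 4.9497, 16.0000)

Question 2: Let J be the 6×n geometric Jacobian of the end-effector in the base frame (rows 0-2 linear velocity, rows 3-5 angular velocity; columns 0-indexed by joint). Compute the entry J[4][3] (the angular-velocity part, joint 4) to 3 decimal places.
axis z_3 = (0.7071,-0.7071,-0.0000); lever o_n−o_3 = (1.4142,-1.4142,4.0000)
cross product → J_v[:, 3] = (-2.8284,-2.8284,0.0000)
J_ω[:, 3] = z_3
entry J[4][3] = -0.7071

-0.707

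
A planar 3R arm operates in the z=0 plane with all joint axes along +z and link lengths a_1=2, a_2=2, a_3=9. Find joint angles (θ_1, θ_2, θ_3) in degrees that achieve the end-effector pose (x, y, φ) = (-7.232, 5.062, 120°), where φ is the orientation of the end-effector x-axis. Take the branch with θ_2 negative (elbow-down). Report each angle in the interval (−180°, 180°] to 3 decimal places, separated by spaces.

-120.003 -29.990 -90.007

wrist centre = target − a_3·(cos φ, sin φ) = (-2.7320, -2.7322)
cos θ_2 = (14.9289−2²−2²)/(2·2·2) = 0.8661; θ_2 = -29.9901° (elbow-down)
β = atan2(-2.7322,-2.7320) = -134.9976°; ψ = atan2(-0.9997,3.7322) = -14.9950°
θ_1 = β − ψ = -120.0026°
θ_3 = φ − θ_1 − θ_2 = -90.0074° (wrapped to (-180°,180°])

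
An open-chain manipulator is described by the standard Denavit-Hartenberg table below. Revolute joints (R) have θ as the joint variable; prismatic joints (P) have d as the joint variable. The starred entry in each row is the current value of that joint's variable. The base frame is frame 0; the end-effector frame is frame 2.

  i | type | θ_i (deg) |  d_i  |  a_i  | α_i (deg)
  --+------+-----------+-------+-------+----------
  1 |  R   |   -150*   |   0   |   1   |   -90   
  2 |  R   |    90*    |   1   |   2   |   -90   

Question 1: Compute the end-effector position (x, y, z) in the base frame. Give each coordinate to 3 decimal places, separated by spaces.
-0.366 -1.366 -2.000

after link 1: o_1 = (-0.8660, -0.5000, 0.0000)
after link 2: o_2 = (-0.3660, -1.3660, -2.0000)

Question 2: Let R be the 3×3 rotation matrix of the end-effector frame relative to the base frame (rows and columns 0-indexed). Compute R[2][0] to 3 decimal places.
-1.000

End-effector x-axis (col 0 of R) = (-0.0000,-0.0000,-1.0000)
R[2][0] = -1.0000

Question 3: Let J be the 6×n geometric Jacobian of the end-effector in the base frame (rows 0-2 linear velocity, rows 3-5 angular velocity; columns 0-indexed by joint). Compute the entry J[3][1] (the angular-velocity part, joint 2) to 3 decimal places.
0.500

axis z_1 = (0.5000,-0.8660,0.0000); lever o_n−o_1 = (0.5000,-0.8660,-2.0000)
cross product → J_v[:, 1] = (1.7321,1.0000,-0.0000)
J_ω[:, 1] = z_1
entry J[3][1] = 0.5000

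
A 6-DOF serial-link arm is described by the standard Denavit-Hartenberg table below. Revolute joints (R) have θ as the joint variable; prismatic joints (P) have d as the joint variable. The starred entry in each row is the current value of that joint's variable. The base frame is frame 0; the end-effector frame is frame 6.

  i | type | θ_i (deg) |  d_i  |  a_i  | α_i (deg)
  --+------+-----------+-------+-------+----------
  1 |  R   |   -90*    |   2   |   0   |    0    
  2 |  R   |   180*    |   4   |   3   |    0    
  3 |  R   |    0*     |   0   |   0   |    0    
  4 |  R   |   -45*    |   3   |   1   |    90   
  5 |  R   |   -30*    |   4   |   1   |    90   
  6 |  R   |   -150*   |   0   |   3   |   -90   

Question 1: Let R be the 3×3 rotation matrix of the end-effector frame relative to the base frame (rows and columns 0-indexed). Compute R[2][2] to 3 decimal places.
-0.250

End-effector z-axis (col 2 of R) = (-0.3062,0.9186,-0.2500)
R[2][2] = -0.2500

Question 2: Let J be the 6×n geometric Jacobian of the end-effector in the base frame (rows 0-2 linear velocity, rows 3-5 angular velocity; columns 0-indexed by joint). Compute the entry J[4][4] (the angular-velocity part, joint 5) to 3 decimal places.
-0.707

axis z_4 = (0.7071,-0.7071,0.0000); lever o_n−o_4 = (0.7891,-2.7464,0.7990)
cross product → J_v[:, 4] = (-0.5650,-0.5650,-1.3840)
J_ω[:, 4] = z_4
entry J[4][4] = -0.7071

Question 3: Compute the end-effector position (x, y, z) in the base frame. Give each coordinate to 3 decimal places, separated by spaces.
1.496 0.961 9.799

after link 1: o_1 = (0.0000, 0.0000, 2.0000)
after link 2: o_2 = (0.0000, 3.0000, 6.0000)
after link 3: o_3 = (0.0000, 3.0000, 6.0000)
after link 4: o_4 = (0.7071, 3.7071, 9.0000)
after link 5: o_5 = (4.1479, 1.4911, 8.5000)
after link 6: o_6 = (1.4963, 0.9607, 9.7990)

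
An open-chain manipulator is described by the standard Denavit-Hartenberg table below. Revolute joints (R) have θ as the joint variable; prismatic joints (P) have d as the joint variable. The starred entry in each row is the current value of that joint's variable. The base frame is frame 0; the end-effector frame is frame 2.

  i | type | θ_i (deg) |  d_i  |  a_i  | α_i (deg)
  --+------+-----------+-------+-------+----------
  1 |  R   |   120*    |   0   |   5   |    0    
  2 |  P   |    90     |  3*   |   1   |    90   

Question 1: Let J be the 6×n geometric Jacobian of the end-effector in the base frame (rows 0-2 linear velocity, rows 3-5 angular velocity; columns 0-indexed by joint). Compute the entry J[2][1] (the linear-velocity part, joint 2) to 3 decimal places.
prismatic axis z_1 = (0.0000,0.0000,1.0000)
J_v[:, 1] = z_1; J_ω[:, 1] = (0,0,0)
entry J[2][1] = 1.0000

1.000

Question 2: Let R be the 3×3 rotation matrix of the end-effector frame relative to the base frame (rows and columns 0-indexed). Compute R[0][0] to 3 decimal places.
-0.866

End-effector x-axis (col 0 of R) = (-0.8660,-0.5000,0.0000)
R[0][0] = -0.8660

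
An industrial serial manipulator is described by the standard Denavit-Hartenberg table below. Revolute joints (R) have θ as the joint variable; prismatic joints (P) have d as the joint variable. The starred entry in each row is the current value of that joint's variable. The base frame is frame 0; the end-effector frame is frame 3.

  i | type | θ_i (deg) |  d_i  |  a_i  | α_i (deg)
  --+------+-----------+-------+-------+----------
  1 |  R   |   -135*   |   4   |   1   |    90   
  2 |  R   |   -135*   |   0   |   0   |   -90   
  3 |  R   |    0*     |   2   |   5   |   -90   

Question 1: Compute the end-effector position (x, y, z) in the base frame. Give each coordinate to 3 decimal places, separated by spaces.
0.793 0.793 -0.950

after link 1: o_1 = (-0.7071, -0.7071, 4.0000)
after link 2: o_2 = (-0.7071, -0.7071, 4.0000)
after link 3: o_3 = (0.7929, 0.7929, -0.9497)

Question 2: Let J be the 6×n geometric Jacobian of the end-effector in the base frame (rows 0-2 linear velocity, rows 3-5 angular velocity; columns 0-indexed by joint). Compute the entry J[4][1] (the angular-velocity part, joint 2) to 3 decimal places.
axis z_1 = (-0.7071,0.7071,0.0000); lever o_n−o_1 = (1.5000,1.5000,-4.9497)
cross product → J_v[:, 1] = (-3.5000,-3.5000,-2.1213)
J_ω[:, 1] = z_1
entry J[4][1] = 0.7071

0.707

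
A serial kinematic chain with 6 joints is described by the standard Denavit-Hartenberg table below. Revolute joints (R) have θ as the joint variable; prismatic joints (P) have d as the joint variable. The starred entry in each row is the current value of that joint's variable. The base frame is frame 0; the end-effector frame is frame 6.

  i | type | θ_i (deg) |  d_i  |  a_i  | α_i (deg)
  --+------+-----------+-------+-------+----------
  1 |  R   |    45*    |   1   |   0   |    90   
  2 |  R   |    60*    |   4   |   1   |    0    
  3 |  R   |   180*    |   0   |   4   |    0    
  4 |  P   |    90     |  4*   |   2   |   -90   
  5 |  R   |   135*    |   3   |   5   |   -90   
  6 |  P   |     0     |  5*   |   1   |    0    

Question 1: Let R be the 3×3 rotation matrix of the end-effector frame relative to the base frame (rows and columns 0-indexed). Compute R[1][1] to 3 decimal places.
End-effector y-axis (col 1 of R) = (-0.3536,-0.3536,-0.8660)
R[1][1] = -0.3536

-0.354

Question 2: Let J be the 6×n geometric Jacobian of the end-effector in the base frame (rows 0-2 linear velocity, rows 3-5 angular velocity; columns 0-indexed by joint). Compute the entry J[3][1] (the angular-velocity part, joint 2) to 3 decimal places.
axis z_1 = (0.7071,-0.7071,0.0000); lever o_n−o_1 = (1.6185,-8.6952,2.8891)
cross product → J_v[:, 1] = (-2.0429,-2.0429,-5.0040)
J_ω[:, 1] = z_1
entry J[3][1] = 0.7071

0.707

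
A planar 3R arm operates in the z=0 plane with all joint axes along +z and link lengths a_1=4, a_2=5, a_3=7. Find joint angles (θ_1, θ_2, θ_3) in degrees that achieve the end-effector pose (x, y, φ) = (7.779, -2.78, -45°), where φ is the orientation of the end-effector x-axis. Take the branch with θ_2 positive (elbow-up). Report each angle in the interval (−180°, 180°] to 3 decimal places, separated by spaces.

wrist centre = target − a_3·(cos φ, sin φ) = (2.8293, 2.1697)
cos θ_2 = (12.7125−4²−5²)/(2·4·5) = -0.7072; θ_2 = 135.0066° (elbow-up)
β = atan2(2.1697,2.8293) = 37.4845°; ψ = atan2(3.5351,0.4641) = 82.5215°
θ_1 = β − ψ = -45.0370°
θ_3 = φ − θ_1 − θ_2 = -134.9696° (wrapped to (-180°,180°])

-45.037 135.007 -134.970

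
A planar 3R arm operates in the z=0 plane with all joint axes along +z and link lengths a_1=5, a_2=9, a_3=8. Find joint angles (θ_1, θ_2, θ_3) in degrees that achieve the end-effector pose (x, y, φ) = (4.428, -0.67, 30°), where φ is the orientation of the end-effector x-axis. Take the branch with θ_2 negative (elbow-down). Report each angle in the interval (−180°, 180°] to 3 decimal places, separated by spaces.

3.670 -149.997 176.327

wrist centre = target − a_3·(cos φ, sin φ) = (-2.5002, -4.6700)
cos θ_2 = (28.0599−5²−9²)/(2·5·9) = -0.8660; θ_2 = -149.9972° (elbow-down)
β = atan2(-4.6700,-2.5002) = -118.1635°; ψ = atan2(-4.5004,-2.7940) = -121.8336°
θ_1 = β − ψ = 3.6701°
θ_3 = φ − θ_1 − θ_2 = 176.3271° (wrapped to (-180°,180°])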